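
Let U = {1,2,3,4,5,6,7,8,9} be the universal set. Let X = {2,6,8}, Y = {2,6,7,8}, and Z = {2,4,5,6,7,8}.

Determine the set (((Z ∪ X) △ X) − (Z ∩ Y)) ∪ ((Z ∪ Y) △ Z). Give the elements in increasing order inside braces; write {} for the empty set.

{4,5}

Z ∪ X = {2,4,5,6,7,8}
(Z ∪ X) △ X = {4,5,7}
Z ∩ Y = {2,6,7,8}
((Z ∪ X) △ X) − (Z ∩ Y) = {4,5}
Z ∪ Y = {2,4,5,6,7,8}
(Z ∪ Y) △ Z = {}
(((Z ∪ X) △ X) − (Z ∩ Y)) ∪ ((Z ∪ Y) △ Z) = {4,5}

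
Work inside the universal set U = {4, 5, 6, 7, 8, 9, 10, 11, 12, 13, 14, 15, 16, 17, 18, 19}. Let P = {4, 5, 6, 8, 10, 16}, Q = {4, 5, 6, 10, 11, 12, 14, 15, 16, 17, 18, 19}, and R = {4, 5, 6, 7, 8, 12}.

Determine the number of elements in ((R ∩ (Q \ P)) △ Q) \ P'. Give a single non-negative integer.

Q \ P = {11, 12, 14, 15, 17, 18, 19}
R ∩ (Q \ P) = {12}
(R ∩ (Q \ P)) △ Q = {4, 5, 6, 10, 11, 14, 15, 16, 17, 18, 19}
P' = {7, 9, 11, 12, 13, 14, 15, 17, 18, 19}
((R ∩ (Q \ P)) △ Q) \ P' = {4, 5, 6, 10, 16}
|((R ∩ (Q \ P)) △ Q) \ P'| = 5

5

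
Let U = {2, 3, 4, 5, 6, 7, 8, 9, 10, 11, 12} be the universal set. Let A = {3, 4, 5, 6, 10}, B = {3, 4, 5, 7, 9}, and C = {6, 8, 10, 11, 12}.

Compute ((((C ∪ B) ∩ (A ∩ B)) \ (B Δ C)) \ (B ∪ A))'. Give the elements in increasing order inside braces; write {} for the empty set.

C ∪ B = {3, 4, 5, 6, 7, 8, 9, 10, 11, 12}
A ∩ B = {3, 4, 5}
(C ∪ B) ∩ (A ∩ B) = {3, 4, 5}
B Δ C = {3, 4, 5, 6, 7, 8, 9, 10, 11, 12}
((C ∪ B) ∩ (A ∩ B)) \ (B Δ C) = {}
B ∪ A = {3, 4, 5, 6, 7, 9, 10}
(((C ∪ B) ∩ (A ∩ B)) \ (B Δ C)) \ (B ∪ A) = {}
((((C ∪ B) ∩ (A ∩ B)) \ (B Δ C)) \ (B ∪ A))' = {2, 3, 4, 5, 6, 7, 8, 9, 10, 11, 12}

{2, 3, 4, 5, 6, 7, 8, 9, 10, 11, 12}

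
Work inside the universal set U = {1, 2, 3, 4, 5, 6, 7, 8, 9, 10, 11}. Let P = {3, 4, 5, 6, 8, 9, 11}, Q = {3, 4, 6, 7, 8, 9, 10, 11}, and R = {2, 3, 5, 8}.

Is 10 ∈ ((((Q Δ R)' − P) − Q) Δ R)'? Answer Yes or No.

Yes

10 ∈ Q and 10 ∉ R, so 10 ∈ Q Δ R
10 ∉ (Q Δ R)' since 10 ∈ (Q Δ R)
10 ∉ (Q Δ R)' and 10 ∉ P, so 10 ∉ (Q Δ R)' − P
10 ∉ ((Q Δ R)' − P) and 10 ∈ Q, so 10 ∉ ((Q Δ R)' − P) − Q
10 ∉ (((Q Δ R)' − P) − Q) and 10 ∉ R, so 10 ∉ (((Q Δ R)' − P) − Q) Δ R
10 ∈ ((((Q Δ R)' − P) − Q) Δ R)' since 10 ∉ ((((Q Δ R)' − P) − Q) Δ R)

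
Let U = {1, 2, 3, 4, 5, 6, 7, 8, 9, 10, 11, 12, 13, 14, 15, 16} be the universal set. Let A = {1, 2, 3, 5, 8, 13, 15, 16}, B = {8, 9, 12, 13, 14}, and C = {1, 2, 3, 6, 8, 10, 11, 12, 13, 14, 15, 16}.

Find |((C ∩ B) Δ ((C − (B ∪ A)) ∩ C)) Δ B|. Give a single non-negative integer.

C ∩ B = {8, 12, 13, 14}
B ∪ A = {1, 2, 3, 5, 8, 9, 12, 13, 14, 15, 16}
C − (B ∪ A) = {6, 10, 11}
(C − (B ∪ A)) ∩ C = {6, 10, 11}
(C ∩ B) Δ ((C − (B ∪ A)) ∩ C) = {6, 8, 10, 11, 12, 13, 14}
((C ∩ B) Δ ((C − (B ∪ A)) ∩ C)) Δ B = {6, 9, 10, 11}
|((C ∩ B) Δ ((C − (B ∪ A)) ∩ C)) Δ B| = 4

4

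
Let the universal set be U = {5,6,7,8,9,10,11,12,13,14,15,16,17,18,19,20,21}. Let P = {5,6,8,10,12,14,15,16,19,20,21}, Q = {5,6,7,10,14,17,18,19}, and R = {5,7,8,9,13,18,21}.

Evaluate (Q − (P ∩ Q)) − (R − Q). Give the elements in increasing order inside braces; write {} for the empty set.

{7,17,18}

P ∩ Q = {5,6,10,14,19}
Q − (P ∩ Q) = {7,17,18}
R − Q = {8,9,13,21}
(Q − (P ∩ Q)) − (R − Q) = {7,17,18}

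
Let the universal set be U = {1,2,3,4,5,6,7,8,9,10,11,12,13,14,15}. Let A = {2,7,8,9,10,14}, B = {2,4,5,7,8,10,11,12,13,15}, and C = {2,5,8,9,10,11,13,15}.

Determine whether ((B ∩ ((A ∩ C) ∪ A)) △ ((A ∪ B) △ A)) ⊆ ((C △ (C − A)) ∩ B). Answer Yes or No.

A ∩ C = {2,8,9,10}
(A ∩ C) ∪ A = {2,7,8,9,10,14}
B ∩ ((A ∩ C) ∪ A) = {2,7,8,10}
A ∪ B = {2,4,5,7,8,9,10,11,12,13,14,15}
(A ∪ B) △ A = {4,5,11,12,13,15}
(B ∩ ((A ∩ C) ∪ A)) △ ((A ∪ B) △ A) = {2,4,5,7,8,10,11,12,13,15}
C − A = {5,11,13,15}
C △ (C − A) = {2,8,9,10}
(C △ (C − A)) ∩ B = {2,8,10}
4 ∈ (B ∩ ((A ∩ C) ∪ A)) △ ((A ∪ B) △ A) but 4 ∉ (C △ (C − A)) ∩ B, so the inclusion fails.

No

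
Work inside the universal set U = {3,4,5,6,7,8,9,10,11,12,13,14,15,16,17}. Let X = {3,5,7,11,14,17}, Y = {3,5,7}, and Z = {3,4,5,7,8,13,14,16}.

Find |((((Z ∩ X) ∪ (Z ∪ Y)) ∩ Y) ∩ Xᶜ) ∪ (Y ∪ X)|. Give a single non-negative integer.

6

Z ∩ X = {3,5,7,14}
Z ∪ Y = {3,4,5,7,8,13,14,16}
(Z ∩ X) ∪ (Z ∪ Y) = {3,4,5,7,8,13,14,16}
((Z ∩ X) ∪ (Z ∪ Y)) ∩ Y = {3,5,7}
Xᶜ = {4,6,8,9,10,12,13,15,16}
(((Z ∩ X) ∪ (Z ∪ Y)) ∩ Y) ∩ Xᶜ = {}
Y ∪ X = {3,5,7,11,14,17}
((((Z ∩ X) ∪ (Z ∪ Y)) ∩ Y) ∩ Xᶜ) ∪ (Y ∪ X) = {3,5,7,11,14,17}
|((((Z ∩ X) ∪ (Z ∪ Y)) ∩ Y) ∩ Xᶜ) ∪ (Y ∪ X)| = 6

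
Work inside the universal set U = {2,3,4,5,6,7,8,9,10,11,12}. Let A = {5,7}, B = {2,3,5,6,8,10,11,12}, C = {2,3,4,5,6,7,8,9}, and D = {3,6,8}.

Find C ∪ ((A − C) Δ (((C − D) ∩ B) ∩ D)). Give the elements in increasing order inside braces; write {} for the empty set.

{2,3,4,5,6,7,8,9}

A − C = {}
C − D = {2,4,5,7,9}
(C − D) ∩ B = {2,5}
((C − D) ∩ B) ∩ D = {}
(A − C) Δ (((C − D) ∩ B) ∩ D) = {}
C ∪ ((A − C) Δ (((C − D) ∩ B) ∩ D)) = {2,3,4,5,6,7,8,9}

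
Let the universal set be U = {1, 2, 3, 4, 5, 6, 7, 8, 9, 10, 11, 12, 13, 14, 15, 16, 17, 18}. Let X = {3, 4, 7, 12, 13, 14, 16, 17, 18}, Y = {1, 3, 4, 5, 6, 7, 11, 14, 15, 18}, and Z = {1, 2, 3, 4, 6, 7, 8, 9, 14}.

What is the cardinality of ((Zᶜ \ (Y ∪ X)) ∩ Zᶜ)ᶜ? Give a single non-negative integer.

Zᶜ = {5, 10, 11, 12, 13, 15, 16, 17, 18}
Y ∪ X = {1, 3, 4, 5, 6, 7, 11, 12, 13, 14, 15, 16, 17, 18}
Zᶜ \ (Y ∪ X) = {10}
(Zᶜ \ (Y ∪ X)) ∩ Zᶜ = {10}
((Zᶜ \ (Y ∪ X)) ∩ Zᶜ)ᶜ = {1, 2, 3, 4, 5, 6, 7, 8, 9, 11, 12, 13, 14, 15, 16, 17, 18}
|((Zᶜ \ (Y ∪ X)) ∩ Zᶜ)ᶜ| = 17

17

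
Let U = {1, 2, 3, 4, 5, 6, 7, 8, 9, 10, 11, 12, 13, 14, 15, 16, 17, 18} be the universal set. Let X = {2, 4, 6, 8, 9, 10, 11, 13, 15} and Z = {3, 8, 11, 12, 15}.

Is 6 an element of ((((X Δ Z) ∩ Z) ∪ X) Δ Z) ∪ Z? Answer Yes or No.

6 ∈ X and 6 ∉ Z, so 6 ∈ X Δ Z
6 ∈ (X Δ Z) and 6 ∉ Z, so 6 ∉ (X Δ Z) ∩ Z
6 ∉ ((X Δ Z) ∩ Z) and 6 ∈ X, so 6 ∈ ((X Δ Z) ∩ Z) ∪ X
6 ∈ (((X Δ Z) ∩ Z) ∪ X) and 6 ∉ Z, so 6 ∈ (((X Δ Z) ∩ Z) ∪ X) Δ Z
6 ∈ ((((X Δ Z) ∩ Z) ∪ X) Δ Z) and 6 ∉ Z, so 6 ∈ ((((X Δ Z) ∩ Z) ∪ X) Δ Z) ∪ Z

Yes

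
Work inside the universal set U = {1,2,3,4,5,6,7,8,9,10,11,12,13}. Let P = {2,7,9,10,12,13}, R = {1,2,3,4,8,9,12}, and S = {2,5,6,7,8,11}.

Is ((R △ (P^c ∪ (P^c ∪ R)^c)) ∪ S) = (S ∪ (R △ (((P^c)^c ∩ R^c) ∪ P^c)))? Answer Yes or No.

Yes

P^c = {1,3,4,5,6,8,11}
P^c ∪ R = {1,2,3,4,5,6,8,9,11,12}
(P^c ∪ R)^c = {7,10,13}
P^c ∪ (P^c ∪ R)^c = {1,3,4,5,6,7,8,10,11,13}
R △ (P^c ∪ (P^c ∪ R)^c) = {2,5,6,7,9,10,11,12,13}
(R △ (P^c ∪ (P^c ∪ R)^c)) ∪ S = {2,5,6,7,8,9,10,11,12,13}
(P^c)^c = {2,7,9,10,12,13}
R^c = {5,6,7,10,11,13}
(P^c)^c ∩ R^c = {7,10,13}
((P^c)^c ∩ R^c) ∪ P^c = {1,3,4,5,6,7,8,10,11,13}
R △ (((P^c)^c ∩ R^c) ∪ P^c) = {2,5,6,7,9,10,11,12,13}
S ∪ (R △ (((P^c)^c ∩ R^c) ∪ P^c)) = {2,5,6,7,8,9,10,11,12,13}
Both equal {2,5,6,7,8,9,10,11,12,13}, so (R △ (P^c ∪ (P^c ∪ R)^c)) ∪ S = S ∪ (R △ (((P^c)^c ∩ R^c) ∪ P^c)).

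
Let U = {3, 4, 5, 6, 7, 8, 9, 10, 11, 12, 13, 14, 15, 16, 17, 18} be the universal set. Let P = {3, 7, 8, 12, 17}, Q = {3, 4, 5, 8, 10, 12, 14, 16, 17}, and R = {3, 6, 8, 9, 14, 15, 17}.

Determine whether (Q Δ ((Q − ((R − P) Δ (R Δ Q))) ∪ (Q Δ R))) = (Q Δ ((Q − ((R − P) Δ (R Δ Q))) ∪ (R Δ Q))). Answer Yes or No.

Yes

R − P = {6, 9, 14, 15}
R Δ Q = {4, 5, 6, 9, 10, 12, 15, 16}
(R − P) Δ (R Δ Q) = {4, 5, 10, 12, 14, 16}
Q − ((R − P) Δ (R Δ Q)) = {3, 8, 17}
Q Δ R = {4, 5, 6, 9, 10, 12, 15, 16}
(Q − ((R − P) Δ (R Δ Q))) ∪ (Q Δ R) = {3, 4, 5, 6, 8, 9, 10, 12, 15, 16, 17}
Q Δ ((Q − ((R − P) Δ (R Δ Q))) ∪ (Q Δ R)) = {6, 9, 14, 15}
(Q − ((R − P) Δ (R Δ Q))) ∪ (R Δ Q) = {3, 4, 5, 6, 8, 9, 10, 12, 15, 16, 17}
Q Δ ((Q − ((R − P) Δ (R Δ Q))) ∪ (R Δ Q)) = {6, 9, 14, 15}
Both equal {6, 9, 14, 15}, so Q Δ ((Q − ((R − P) Δ (R Δ Q))) ∪ (Q Δ R)) = Q Δ ((Q − ((R − P) Δ (R Δ Q))) ∪ (R Δ Q)).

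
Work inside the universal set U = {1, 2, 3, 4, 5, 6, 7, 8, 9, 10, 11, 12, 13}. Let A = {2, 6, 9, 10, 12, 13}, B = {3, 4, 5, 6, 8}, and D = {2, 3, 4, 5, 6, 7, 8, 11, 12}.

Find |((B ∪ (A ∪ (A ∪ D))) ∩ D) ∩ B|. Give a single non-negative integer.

5

A ∪ D = {2, 3, 4, 5, 6, 7, 8, 9, 10, 11, 12, 13}
A ∪ (A ∪ D) = {2, 3, 4, 5, 6, 7, 8, 9, 10, 11, 12, 13}
B ∪ (A ∪ (A ∪ D)) = {2, 3, 4, 5, 6, 7, 8, 9, 10, 11, 12, 13}
(B ∪ (A ∪ (A ∪ D))) ∩ D = {2, 3, 4, 5, 6, 7, 8, 11, 12}
((B ∪ (A ∪ (A ∪ D))) ∩ D) ∩ B = {3, 4, 5, 6, 8}
|((B ∪ (A ∪ (A ∪ D))) ∩ D) ∩ B| = 5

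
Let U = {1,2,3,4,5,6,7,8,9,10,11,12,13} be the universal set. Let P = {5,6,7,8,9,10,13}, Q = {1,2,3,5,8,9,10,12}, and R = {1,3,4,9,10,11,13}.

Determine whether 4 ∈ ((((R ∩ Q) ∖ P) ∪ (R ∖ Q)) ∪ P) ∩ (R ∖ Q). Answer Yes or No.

4 ∈ R and 4 ∉ Q, so 4 ∉ R ∩ Q
4 ∉ (R ∩ Q) and 4 ∉ P, so 4 ∉ (R ∩ Q) ∖ P
4 ∈ R and 4 ∉ Q, so 4 ∈ R ∖ Q
4 ∉ ((R ∩ Q) ∖ P) and 4 ∈ (R ∖ Q), so 4 ∈ ((R ∩ Q) ∖ P) ∪ (R ∖ Q)
4 ∈ (((R ∩ Q) ∖ P) ∪ (R ∖ Q)) and 4 ∉ P, so 4 ∈ (((R ∩ Q) ∖ P) ∪ (R ∖ Q)) ∪ P
4 ∈ R and 4 ∉ Q, so 4 ∈ R ∖ Q
4 ∈ ((((R ∩ Q) ∖ P) ∪ (R ∖ Q)) ∪ P) and 4 ∈ (R ∖ Q), so 4 ∈ ((((R ∩ Q) ∖ P) ∪ (R ∖ Q)) ∪ P) ∩ (R ∖ Q)

Yes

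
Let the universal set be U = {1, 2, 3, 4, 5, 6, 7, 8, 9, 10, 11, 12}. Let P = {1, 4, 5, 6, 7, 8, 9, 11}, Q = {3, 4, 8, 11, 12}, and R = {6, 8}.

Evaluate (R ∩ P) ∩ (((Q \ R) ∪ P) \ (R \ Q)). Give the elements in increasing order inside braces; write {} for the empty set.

{8}

R ∩ P = {6, 8}
Q \ R = {3, 4, 11, 12}
(Q \ R) ∪ P = {1, 3, 4, 5, 6, 7, 8, 9, 11, 12}
R \ Q = {6}
((Q \ R) ∪ P) \ (R \ Q) = {1, 3, 4, 5, 7, 8, 9, 11, 12}
(R ∩ P) ∩ (((Q \ R) ∪ P) \ (R \ Q)) = {8}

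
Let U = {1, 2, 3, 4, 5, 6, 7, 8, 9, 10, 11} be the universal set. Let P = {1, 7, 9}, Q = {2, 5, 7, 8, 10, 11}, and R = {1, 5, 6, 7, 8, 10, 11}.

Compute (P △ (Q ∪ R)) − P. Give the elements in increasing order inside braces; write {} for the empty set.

{2, 5, 6, 8, 10, 11}

Q ∪ R = {1, 2, 5, 6, 7, 8, 10, 11}
P △ (Q ∪ R) = {2, 5, 6, 8, 9, 10, 11}
(P △ (Q ∪ R)) − P = {2, 5, 6, 8, 10, 11}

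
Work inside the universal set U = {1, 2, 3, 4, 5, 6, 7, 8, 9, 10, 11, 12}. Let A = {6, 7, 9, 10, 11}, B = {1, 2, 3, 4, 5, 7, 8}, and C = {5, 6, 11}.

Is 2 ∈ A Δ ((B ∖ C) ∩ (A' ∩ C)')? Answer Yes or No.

Yes

2 ∈ B and 2 ∉ C, so 2 ∈ B ∖ C
2 ∉ A, so 2 ∈ A'
2 ∈ A' and 2 ∉ C, so 2 ∉ A' ∩ C
2 ∈ (A' ∩ C)' since 2 ∉ (A' ∩ C)
2 ∈ (B ∖ C) and 2 ∈ (A' ∩ C)', so 2 ∈ (B ∖ C) ∩ (A' ∩ C)'
2 ∉ A and 2 ∈ ((B ∖ C) ∩ (A' ∩ C)'), so 2 ∈ A Δ ((B ∖ C) ∩ (A' ∩ C)')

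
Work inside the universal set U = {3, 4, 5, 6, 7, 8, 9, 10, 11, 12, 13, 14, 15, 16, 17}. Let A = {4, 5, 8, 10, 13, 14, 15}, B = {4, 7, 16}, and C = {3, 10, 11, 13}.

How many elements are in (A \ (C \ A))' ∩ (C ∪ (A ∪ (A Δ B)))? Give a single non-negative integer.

4

C \ A = {3, 11}
A \ (C \ A) = {4, 5, 8, 10, 13, 14, 15}
(A \ (C \ A))' = {3, 6, 7, 9, 11, 12, 16, 17}
A Δ B = {5, 7, 8, 10, 13, 14, 15, 16}
A ∪ (A Δ B) = {4, 5, 7, 8, 10, 13, 14, 15, 16}
C ∪ (A ∪ (A Δ B)) = {3, 4, 5, 7, 8, 10, 11, 13, 14, 15, 16}
(A \ (C \ A))' ∩ (C ∪ (A ∪ (A Δ B))) = {3, 7, 11, 16}
|(A \ (C \ A))' ∩ (C ∪ (A ∪ (A Δ B)))| = 4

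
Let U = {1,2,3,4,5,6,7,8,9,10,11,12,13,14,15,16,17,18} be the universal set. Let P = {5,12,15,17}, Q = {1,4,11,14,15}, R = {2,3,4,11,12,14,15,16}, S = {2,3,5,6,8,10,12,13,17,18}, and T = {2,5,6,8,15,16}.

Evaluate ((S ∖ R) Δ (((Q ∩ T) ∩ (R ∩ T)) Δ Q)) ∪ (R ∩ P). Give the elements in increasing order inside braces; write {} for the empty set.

{1,4,5,6,8,10,11,12,13,14,15,17,18}

S ∖ R = {5,6,8,10,13,17,18}
Q ∩ T = {15}
R ∩ T = {2,15,16}
(Q ∩ T) ∩ (R ∩ T) = {15}
((Q ∩ T) ∩ (R ∩ T)) Δ Q = {1,4,11,14}
(S ∖ R) Δ (((Q ∩ T) ∩ (R ∩ T)) Δ Q) = {1,4,5,6,8,10,11,13,14,17,18}
R ∩ P = {12,15}
((S ∖ R) Δ (((Q ∩ T) ∩ (R ∩ T)) Δ Q)) ∪ (R ∩ P) = {1,4,5,6,8,10,11,12,13,14,15,17,18}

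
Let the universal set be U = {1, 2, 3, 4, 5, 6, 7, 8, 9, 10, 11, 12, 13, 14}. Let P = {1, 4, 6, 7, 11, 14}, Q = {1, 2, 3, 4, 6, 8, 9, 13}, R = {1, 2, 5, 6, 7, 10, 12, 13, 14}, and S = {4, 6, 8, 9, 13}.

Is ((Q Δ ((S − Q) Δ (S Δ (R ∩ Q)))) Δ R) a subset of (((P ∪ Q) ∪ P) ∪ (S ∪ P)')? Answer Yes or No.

S − Q = {}
R ∩ Q = {1, 2, 6, 13}
S Δ (R ∩ Q) = {1, 2, 4, 8, 9}
(S − Q) Δ (S Δ (R ∩ Q)) = {1, 2, 4, 8, 9}
Q Δ ((S − Q) Δ (S Δ (R ∩ Q))) = {3, 6, 13}
(Q Δ ((S − Q) Δ (S Δ (R ∩ Q)))) Δ R = {1, 2, 3, 5, 7, 10, 12, 14}
P ∪ Q = {1, 2, 3, 4, 6, 7, 8, 9, 11, 13, 14}
(P ∪ Q) ∪ P = {1, 2, 3, 4, 6, 7, 8, 9, 11, 13, 14}
S ∪ P = {1, 4, 6, 7, 8, 9, 11, 13, 14}
(S ∪ P)' = {2, 3, 5, 10, 12}
((P ∪ Q) ∪ P) ∪ (S ∪ P)' = {1, 2, 3, 4, 5, 6, 7, 8, 9, 10, 11, 12, 13, 14}
Every element of {1, 2, 3, 5, 7, 10, 12, 14} is in {1, 2, 3, 4, 5, 6, 7, 8, 9, 10, 11, 12, 13, 14}, so (Q Δ ((S − Q) Δ (S Δ (R ∩ Q)))) Δ R ⊆ ((P ∪ Q) ∪ P) ∪ (S ∪ P)'.

Yes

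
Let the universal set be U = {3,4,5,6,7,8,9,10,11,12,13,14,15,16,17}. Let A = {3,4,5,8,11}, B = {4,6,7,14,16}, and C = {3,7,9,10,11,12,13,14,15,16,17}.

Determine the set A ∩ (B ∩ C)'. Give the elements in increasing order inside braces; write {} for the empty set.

{3,4,5,8,11}

B ∩ C = {7,14,16}
(B ∩ C)' = {3,4,5,6,8,9,10,11,12,13,15,17}
A ∩ (B ∩ C)' = {3,4,5,8,11}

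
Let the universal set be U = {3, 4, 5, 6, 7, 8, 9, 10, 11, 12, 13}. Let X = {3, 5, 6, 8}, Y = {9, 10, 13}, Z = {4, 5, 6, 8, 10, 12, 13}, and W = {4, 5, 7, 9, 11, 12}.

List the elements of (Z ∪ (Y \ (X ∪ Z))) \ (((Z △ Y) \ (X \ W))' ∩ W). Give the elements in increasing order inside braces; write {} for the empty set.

{4, 5, 6, 8, 9, 10, 12, 13}

X ∪ Z = {3, 4, 5, 6, 8, 10, 12, 13}
Y \ (X ∪ Z) = {9}
Z ∪ (Y \ (X ∪ Z)) = {4, 5, 6, 8, 9, 10, 12, 13}
Z △ Y = {4, 5, 6, 8, 9, 12}
X \ W = {3, 6, 8}
(Z △ Y) \ (X \ W) = {4, 5, 9, 12}
((Z △ Y) \ (X \ W))' = {3, 6, 7, 8, 10, 11, 13}
((Z △ Y) \ (X \ W))' ∩ W = {7, 11}
(Z ∪ (Y \ (X ∪ Z))) \ (((Z △ Y) \ (X \ W))' ∩ W) = {4, 5, 6, 8, 9, 10, 12, 13}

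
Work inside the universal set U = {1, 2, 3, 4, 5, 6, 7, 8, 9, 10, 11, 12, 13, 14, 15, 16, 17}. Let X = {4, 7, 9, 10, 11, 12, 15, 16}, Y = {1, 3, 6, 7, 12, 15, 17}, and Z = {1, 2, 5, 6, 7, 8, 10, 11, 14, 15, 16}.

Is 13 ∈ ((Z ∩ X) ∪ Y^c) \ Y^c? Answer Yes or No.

13 ∉ Z and 13 ∉ X, so 13 ∉ Z ∩ X
13 ∉ Y, so 13 ∈ Y^c
13 ∉ (Z ∩ X) and 13 ∈ Y^c, so 13 ∈ (Z ∩ X) ∪ Y^c
13 ∉ Y, so 13 ∈ Y^c
13 ∈ ((Z ∩ X) ∪ Y^c) and 13 ∈ Y^c, so 13 ∉ ((Z ∩ X) ∪ Y^c) \ Y^c

No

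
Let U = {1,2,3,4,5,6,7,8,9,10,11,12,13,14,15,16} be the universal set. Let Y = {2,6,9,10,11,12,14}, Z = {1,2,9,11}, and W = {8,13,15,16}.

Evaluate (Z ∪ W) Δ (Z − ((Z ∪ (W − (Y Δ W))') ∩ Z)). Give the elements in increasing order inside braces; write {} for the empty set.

{1,2,8,9,11,13,15,16}

Z ∪ W = {1,2,8,9,11,13,15,16}
Y Δ W = {2,6,8,9,10,11,12,13,14,15,16}
W − (Y Δ W) = {}
(W − (Y Δ W))' = {1,2,3,4,5,6,7,8,9,10,11,12,13,14,15,16}
Z ∪ (W − (Y Δ W))' = {1,2,3,4,5,6,7,8,9,10,11,12,13,14,15,16}
(Z ∪ (W − (Y Δ W))') ∩ Z = {1,2,9,11}
Z − ((Z ∪ (W − (Y Δ W))') ∩ Z) = {}
(Z ∪ W) Δ (Z − ((Z ∪ (W − (Y Δ W))') ∩ Z)) = {1,2,8,9,11,13,15,16}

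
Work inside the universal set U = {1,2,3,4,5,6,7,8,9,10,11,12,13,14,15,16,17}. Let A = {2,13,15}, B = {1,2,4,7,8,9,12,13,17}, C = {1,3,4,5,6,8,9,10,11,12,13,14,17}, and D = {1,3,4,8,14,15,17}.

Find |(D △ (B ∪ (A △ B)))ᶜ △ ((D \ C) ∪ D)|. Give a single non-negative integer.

7

A △ B = {1,4,7,8,9,12,15,17}
B ∪ (A △ B) = {1,2,4,7,8,9,12,13,15,17}
D △ (B ∪ (A △ B)) = {2,3,7,9,12,13,14}
(D △ (B ∪ (A △ B)))ᶜ = {1,4,5,6,8,10,11,15,16,17}
D \ C = {15}
(D \ C) ∪ D = {1,3,4,8,14,15,17}
(D △ (B ∪ (A △ B)))ᶜ △ ((D \ C) ∪ D) = {3,5,6,10,11,14,16}
|(D △ (B ∪ (A △ B)))ᶜ △ ((D \ C) ∪ D)| = 7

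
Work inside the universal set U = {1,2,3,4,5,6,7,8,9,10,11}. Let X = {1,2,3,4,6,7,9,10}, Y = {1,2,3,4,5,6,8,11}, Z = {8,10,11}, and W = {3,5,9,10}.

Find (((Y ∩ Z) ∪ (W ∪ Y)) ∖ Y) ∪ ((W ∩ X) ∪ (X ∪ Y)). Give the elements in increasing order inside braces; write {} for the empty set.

Y ∩ Z = {8,11}
W ∪ Y = {1,2,3,4,5,6,8,9,10,11}
(Y ∩ Z) ∪ (W ∪ Y) = {1,2,3,4,5,6,8,9,10,11}
((Y ∩ Z) ∪ (W ∪ Y)) ∖ Y = {9,10}
W ∩ X = {3,9,10}
X ∪ Y = {1,2,3,4,5,6,7,8,9,10,11}
(W ∩ X) ∪ (X ∪ Y) = {1,2,3,4,5,6,7,8,9,10,11}
(((Y ∩ Z) ∪ (W ∪ Y)) ∖ Y) ∪ ((W ∩ X) ∪ (X ∪ Y)) = {1,2,3,4,5,6,7,8,9,10,11}

{1,2,3,4,5,6,7,8,9,10,11}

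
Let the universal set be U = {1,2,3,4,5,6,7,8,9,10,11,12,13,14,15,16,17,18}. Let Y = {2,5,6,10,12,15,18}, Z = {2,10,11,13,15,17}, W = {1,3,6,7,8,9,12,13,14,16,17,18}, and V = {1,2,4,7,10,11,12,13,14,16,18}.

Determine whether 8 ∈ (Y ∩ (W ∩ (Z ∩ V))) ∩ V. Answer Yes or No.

No

8 ∉ Z and 8 ∉ V, so 8 ∉ Z ∩ V
8 ∈ W and 8 ∉ (Z ∩ V), so 8 ∉ W ∩ (Z ∩ V)
8 ∉ Y and 8 ∉ (W ∩ (Z ∩ V)), so 8 ∉ Y ∩ (W ∩ (Z ∩ V))
8 ∉ (Y ∩ (W ∩ (Z ∩ V))) and 8 ∉ V, so 8 ∉ (Y ∩ (W ∩ (Z ∩ V))) ∩ V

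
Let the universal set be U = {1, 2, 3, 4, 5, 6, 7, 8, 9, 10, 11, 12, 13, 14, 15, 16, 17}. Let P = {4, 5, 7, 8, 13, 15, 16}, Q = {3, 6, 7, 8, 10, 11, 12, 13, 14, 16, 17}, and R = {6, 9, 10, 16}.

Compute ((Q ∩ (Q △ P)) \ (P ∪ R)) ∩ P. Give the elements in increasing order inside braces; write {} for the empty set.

Q △ P = {3, 4, 5, 6, 10, 11, 12, 14, 15, 17}
Q ∩ (Q △ P) = {3, 6, 10, 11, 12, 14, 17}
P ∪ R = {4, 5, 6, 7, 8, 9, 10, 13, 15, 16}
(Q ∩ (Q △ P)) \ (P ∪ R) = {3, 11, 12, 14, 17}
((Q ∩ (Q △ P)) \ (P ∪ R)) ∩ P = {}

{}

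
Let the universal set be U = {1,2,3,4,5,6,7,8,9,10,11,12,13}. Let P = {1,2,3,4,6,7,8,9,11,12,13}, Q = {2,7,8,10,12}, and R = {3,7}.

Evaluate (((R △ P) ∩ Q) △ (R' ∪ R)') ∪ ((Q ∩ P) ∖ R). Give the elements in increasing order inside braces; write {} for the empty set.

R △ P = {1,2,4,6,8,9,11,12,13}
(R △ P) ∩ Q = {2,8,12}
R' = {1,2,4,5,6,8,9,10,11,12,13}
R' ∪ R = {1,2,3,4,5,6,7,8,9,10,11,12,13}
(R' ∪ R)' = {}
((R △ P) ∩ Q) △ (R' ∪ R)' = {2,8,12}
Q ∩ P = {2,7,8,12}
(Q ∩ P) ∖ R = {2,8,12}
(((R △ P) ∩ Q) △ (R' ∪ R)') ∪ ((Q ∩ P) ∖ R) = {2,8,12}

{2,8,12}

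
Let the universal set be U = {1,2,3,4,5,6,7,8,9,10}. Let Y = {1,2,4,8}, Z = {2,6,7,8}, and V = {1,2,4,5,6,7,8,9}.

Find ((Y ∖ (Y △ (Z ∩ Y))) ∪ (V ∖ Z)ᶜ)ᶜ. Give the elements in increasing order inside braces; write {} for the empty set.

{1,4,5,9}

Z ∩ Y = {2,8}
Y △ (Z ∩ Y) = {1,4}
Y ∖ (Y △ (Z ∩ Y)) = {2,8}
V ∖ Z = {1,4,5,9}
(V ∖ Z)ᶜ = {2,3,6,7,8,10}
(Y ∖ (Y △ (Z ∩ Y))) ∪ (V ∖ Z)ᶜ = {2,3,6,7,8,10}
((Y ∖ (Y △ (Z ∩ Y))) ∪ (V ∖ Z)ᶜ)ᶜ = {1,4,5,9}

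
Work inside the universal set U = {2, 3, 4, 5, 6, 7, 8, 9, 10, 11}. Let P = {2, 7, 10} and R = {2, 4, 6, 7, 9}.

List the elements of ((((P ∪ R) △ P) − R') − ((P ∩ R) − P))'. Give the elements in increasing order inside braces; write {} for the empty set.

{2, 3, 5, 7, 8, 10, 11}

P ∪ R = {2, 4, 6, 7, 9, 10}
(P ∪ R) △ P = {4, 6, 9}
R' = {3, 5, 8, 10, 11}
((P ∪ R) △ P) − R' = {4, 6, 9}
P ∩ R = {2, 7}
(P ∩ R) − P = {}
(((P ∪ R) △ P) − R') − ((P ∩ R) − P) = {4, 6, 9}
((((P ∪ R) △ P) − R') − ((P ∩ R) − P))' = {2, 3, 5, 7, 8, 10, 11}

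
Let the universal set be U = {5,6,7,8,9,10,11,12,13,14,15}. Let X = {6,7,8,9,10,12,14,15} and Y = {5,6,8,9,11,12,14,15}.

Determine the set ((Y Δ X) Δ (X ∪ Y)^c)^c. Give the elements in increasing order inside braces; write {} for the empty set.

Y Δ X = {5,7,10,11}
X ∪ Y = {5,6,7,8,9,10,11,12,14,15}
(X ∪ Y)^c = {13}
(Y Δ X) Δ (X ∪ Y)^c = {5,7,10,11,13}
((Y Δ X) Δ (X ∪ Y)^c)^c = {6,8,9,12,14,15}

{6,8,9,12,14,15}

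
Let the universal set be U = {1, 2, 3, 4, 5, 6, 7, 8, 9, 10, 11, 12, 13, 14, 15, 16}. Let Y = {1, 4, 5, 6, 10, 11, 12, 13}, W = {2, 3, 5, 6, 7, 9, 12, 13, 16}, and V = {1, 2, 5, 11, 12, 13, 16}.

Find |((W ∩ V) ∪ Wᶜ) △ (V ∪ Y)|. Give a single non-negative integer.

4

W ∩ V = {2, 5, 12, 13, 16}
Wᶜ = {1, 4, 8, 10, 11, 14, 15}
(W ∩ V) ∪ Wᶜ = {1, 2, 4, 5, 8, 10, 11, 12, 13, 14, 15, 16}
V ∪ Y = {1, 2, 4, 5, 6, 10, 11, 12, 13, 16}
((W ∩ V) ∪ Wᶜ) △ (V ∪ Y) = {6, 8, 14, 15}
|((W ∩ V) ∪ Wᶜ) △ (V ∪ Y)| = 4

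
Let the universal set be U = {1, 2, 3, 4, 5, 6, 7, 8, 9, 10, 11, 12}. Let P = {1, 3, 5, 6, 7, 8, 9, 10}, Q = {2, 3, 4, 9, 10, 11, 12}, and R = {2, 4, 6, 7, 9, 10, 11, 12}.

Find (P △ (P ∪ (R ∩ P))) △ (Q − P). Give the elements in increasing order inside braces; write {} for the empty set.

R ∩ P = {6, 7, 9, 10}
P ∪ (R ∩ P) = {1, 3, 5, 6, 7, 8, 9, 10}
P △ (P ∪ (R ∩ P)) = {}
Q − P = {2, 4, 11, 12}
(P △ (P ∪ (R ∩ P))) △ (Q − P) = {2, 4, 11, 12}

{2, 4, 11, 12}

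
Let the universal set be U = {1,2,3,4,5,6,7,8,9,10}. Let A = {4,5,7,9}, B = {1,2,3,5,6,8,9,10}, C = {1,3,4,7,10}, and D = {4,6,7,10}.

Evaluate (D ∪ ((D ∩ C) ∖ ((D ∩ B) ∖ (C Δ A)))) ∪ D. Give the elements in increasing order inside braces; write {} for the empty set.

{4,6,7,10}

D ∩ C = {4,7,10}
D ∩ B = {6,10}
C Δ A = {1,3,5,9,10}
(D ∩ B) ∖ (C Δ A) = {6}
(D ∩ C) ∖ ((D ∩ B) ∖ (C Δ A)) = {4,7,10}
D ∪ ((D ∩ C) ∖ ((D ∩ B) ∖ (C Δ A))) = {4,6,7,10}
(D ∪ ((D ∩ C) ∖ ((D ∩ B) ∖ (C Δ A)))) ∪ D = {4,6,7,10}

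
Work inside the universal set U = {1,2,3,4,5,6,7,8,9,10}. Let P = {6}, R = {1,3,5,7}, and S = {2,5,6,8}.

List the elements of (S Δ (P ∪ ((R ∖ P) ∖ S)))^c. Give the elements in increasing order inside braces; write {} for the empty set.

{4,6,9,10}

R ∖ P = {1,3,5,7}
(R ∖ P) ∖ S = {1,3,7}
P ∪ ((R ∖ P) ∖ S) = {1,3,6,7}
S Δ (P ∪ ((R ∖ P) ∖ S)) = {1,2,3,5,7,8}
(S Δ (P ∪ ((R ∖ P) ∖ S)))^c = {4,6,9,10}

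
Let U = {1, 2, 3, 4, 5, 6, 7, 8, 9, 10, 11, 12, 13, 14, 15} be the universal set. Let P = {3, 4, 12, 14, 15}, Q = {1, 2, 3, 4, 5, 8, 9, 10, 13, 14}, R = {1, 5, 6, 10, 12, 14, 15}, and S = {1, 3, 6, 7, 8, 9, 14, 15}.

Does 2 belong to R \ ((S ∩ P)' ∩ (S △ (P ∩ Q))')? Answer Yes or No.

No

2 ∉ S and 2 ∉ P, so 2 ∉ S ∩ P
2 ∈ (S ∩ P)' since 2 ∉ (S ∩ P)
2 ∉ P and 2 ∈ Q, so 2 ∉ P ∩ Q
2 ∉ S and 2 ∉ (P ∩ Q), so 2 ∉ S △ (P ∩ Q)
2 ∈ (S △ (P ∩ Q))' since 2 ∉ (S △ (P ∩ Q))
2 ∈ (S ∩ P)' and 2 ∈ (S △ (P ∩ Q))', so 2 ∈ (S ∩ P)' ∩ (S △ (P ∩ Q))'
2 ∉ R and 2 ∈ ((S ∩ P)' ∩ (S △ (P ∩ Q))'), so 2 ∉ R \ ((S ∩ P)' ∩ (S △ (P ∩ Q))')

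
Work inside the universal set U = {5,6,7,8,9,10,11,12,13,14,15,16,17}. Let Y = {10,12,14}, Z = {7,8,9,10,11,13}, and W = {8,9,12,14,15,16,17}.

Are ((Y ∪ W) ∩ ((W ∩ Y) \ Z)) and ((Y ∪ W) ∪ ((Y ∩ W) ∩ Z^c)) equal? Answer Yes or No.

Y ∪ W = {8,9,10,12,14,15,16,17}
W ∩ Y = {12,14}
(W ∩ Y) \ Z = {12,14}
(Y ∪ W) ∩ ((W ∩ Y) \ Z) = {12,14}
Y ∩ W = {12,14}
Z^c = {5,6,12,14,15,16,17}
(Y ∩ W) ∩ Z^c = {12,14}
(Y ∪ W) ∪ ((Y ∩ W) ∩ Z^c) = {8,9,10,12,14,15,16,17}
8 ∈ (Y ∪ W) ∪ ((Y ∩ W) ∩ Z^c) but 8 ∉ (Y ∪ W) ∩ ((W ∩ Y) \ Z), so they differ.

No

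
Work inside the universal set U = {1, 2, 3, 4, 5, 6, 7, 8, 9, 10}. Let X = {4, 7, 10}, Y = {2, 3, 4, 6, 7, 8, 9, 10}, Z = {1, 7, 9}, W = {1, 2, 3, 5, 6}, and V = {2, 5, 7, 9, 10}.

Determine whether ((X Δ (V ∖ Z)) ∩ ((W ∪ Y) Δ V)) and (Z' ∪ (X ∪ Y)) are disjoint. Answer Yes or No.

No

V ∖ Z = {2, 5, 10}
X Δ (V ∖ Z) = {2, 4, 5, 7}
W ∪ Y = {1, 2, 3, 4, 5, 6, 7, 8, 9, 10}
(W ∪ Y) Δ V = {1, 3, 4, 6, 8}
(X Δ (V ∖ Z)) ∩ ((W ∪ Y) Δ V) = {4}
Z' = {2, 3, 4, 5, 6, 8, 10}
X ∪ Y = {2, 3, 4, 6, 7, 8, 9, 10}
Z' ∪ (X ∪ Y) = {2, 3, 4, 5, 6, 7, 8, 9, 10}
4 lies in both, so they are not disjoint.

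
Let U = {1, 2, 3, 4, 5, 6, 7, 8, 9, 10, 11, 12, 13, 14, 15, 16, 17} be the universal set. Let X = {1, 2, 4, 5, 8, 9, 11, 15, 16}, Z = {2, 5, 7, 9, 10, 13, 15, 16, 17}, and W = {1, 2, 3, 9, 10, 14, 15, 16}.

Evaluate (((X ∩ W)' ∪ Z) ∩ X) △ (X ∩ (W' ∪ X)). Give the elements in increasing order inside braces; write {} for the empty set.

X ∩ W = {1, 2, 9, 15, 16}
(X ∩ W)' = {3, 4, 5, 6, 7, 8, 10, 11, 12, 13, 14, 17}
(X ∩ W)' ∪ Z = {2, 3, 4, 5, 6, 7, 8, 9, 10, 11, 12, 13, 14, 15, 16, 17}
((X ∩ W)' ∪ Z) ∩ X = {2, 4, 5, 8, 9, 11, 15, 16}
W' = {4, 5, 6, 7, 8, 11, 12, 13, 17}
W' ∪ X = {1, 2, 4, 5, 6, 7, 8, 9, 11, 12, 13, 15, 16, 17}
X ∩ (W' ∪ X) = {1, 2, 4, 5, 8, 9, 11, 15, 16}
(((X ∩ W)' ∪ Z) ∩ X) △ (X ∩ (W' ∪ X)) = {1}

{1}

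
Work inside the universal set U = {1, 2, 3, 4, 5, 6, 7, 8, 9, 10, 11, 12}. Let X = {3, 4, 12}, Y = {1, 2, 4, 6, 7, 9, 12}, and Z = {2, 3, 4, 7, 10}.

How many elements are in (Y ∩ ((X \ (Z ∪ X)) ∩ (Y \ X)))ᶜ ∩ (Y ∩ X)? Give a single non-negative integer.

2

Z ∪ X = {2, 3, 4, 7, 10, 12}
X \ (Z ∪ X) = {}
Y \ X = {1, 2, 6, 7, 9}
(X \ (Z ∪ X)) ∩ (Y \ X) = {}
Y ∩ ((X \ (Z ∪ X)) ∩ (Y \ X)) = {}
(Y ∩ ((X \ (Z ∪ X)) ∩ (Y \ X)))ᶜ = {1, 2, 3, 4, 5, 6, 7, 8, 9, 10, 11, 12}
Y ∩ X = {4, 12}
(Y ∩ ((X \ (Z ∪ X)) ∩ (Y \ X)))ᶜ ∩ (Y ∩ X) = {4, 12}
|(Y ∩ ((X \ (Z ∪ X)) ∩ (Y \ X)))ᶜ ∩ (Y ∩ X)| = 2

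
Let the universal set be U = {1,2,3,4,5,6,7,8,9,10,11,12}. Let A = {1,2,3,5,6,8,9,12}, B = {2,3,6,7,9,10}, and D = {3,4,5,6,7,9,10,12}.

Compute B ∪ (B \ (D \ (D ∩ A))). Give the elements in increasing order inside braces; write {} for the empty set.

D ∩ A = {3,5,6,9,12}
D \ (D ∩ A) = {4,7,10}
B \ (D \ (D ∩ A)) = {2,3,6,9}
B ∪ (B \ (D \ (D ∩ A))) = {2,3,6,7,9,10}

{2,3,6,7,9,10}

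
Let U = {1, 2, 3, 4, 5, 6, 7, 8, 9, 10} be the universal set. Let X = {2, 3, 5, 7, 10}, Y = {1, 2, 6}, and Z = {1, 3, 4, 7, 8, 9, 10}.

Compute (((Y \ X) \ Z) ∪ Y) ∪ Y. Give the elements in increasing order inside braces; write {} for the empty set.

{1, 2, 6}

Y \ X = {1, 6}
(Y \ X) \ Z = {6}
((Y \ X) \ Z) ∪ Y = {1, 2, 6}
(((Y \ X) \ Z) ∪ Y) ∪ Y = {1, 2, 6}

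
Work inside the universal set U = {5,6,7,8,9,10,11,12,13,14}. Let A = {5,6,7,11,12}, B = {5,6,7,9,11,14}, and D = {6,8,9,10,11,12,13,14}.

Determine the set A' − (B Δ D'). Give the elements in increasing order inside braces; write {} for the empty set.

A' = {8,9,10,13,14}
D' = {5,7}
B Δ D' = {6,9,11,14}
A' − (B Δ D') = {8,10,13}

{8,10,13}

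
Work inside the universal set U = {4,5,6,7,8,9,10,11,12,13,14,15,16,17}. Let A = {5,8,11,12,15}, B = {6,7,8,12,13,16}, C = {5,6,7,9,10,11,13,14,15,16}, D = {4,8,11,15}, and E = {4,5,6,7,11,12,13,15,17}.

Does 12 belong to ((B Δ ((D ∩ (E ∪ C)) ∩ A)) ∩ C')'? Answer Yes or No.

12 ∈ E and 12 ∉ C, so 12 ∈ E ∪ C
12 ∉ D and 12 ∈ (E ∪ C), so 12 ∉ D ∩ (E ∪ C)
12 ∉ (D ∩ (E ∪ C)) and 12 ∈ A, so 12 ∉ (D ∩ (E ∪ C)) ∩ A
12 ∈ B and 12 ∉ ((D ∩ (E ∪ C)) ∩ A), so 12 ∈ B Δ ((D ∩ (E ∪ C)) ∩ A)
12 ∉ C, so 12 ∈ C'
12 ∈ (B Δ ((D ∩ (E ∪ C)) ∩ A)) and 12 ∈ C', so 12 ∈ (B Δ ((D ∩ (E ∪ C)) ∩ A)) ∩ C'
12 ∉ ((B Δ ((D ∩ (E ∪ C)) ∩ A)) ∩ C')' since 12 ∈ ((B Δ ((D ∩ (E ∪ C)) ∩ A)) ∩ C')

No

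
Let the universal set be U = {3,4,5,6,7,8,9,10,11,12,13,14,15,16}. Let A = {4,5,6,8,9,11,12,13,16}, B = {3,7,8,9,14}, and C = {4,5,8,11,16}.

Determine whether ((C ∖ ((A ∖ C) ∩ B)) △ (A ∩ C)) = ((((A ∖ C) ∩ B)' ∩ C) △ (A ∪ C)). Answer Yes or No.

A ∖ C = {6,9,12,13}
(A ∖ C) ∩ B = {9}
C ∖ ((A ∖ C) ∩ B) = {4,5,8,11,16}
A ∩ C = {4,5,8,11,16}
(C ∖ ((A ∖ C) ∩ B)) △ (A ∩ C) = {}
((A ∖ C) ∩ B)' = {3,4,5,6,7,8,10,11,12,13,14,15,16}
((A ∖ C) ∩ B)' ∩ C = {4,5,8,11,16}
A ∪ C = {4,5,6,8,9,11,12,13,16}
(((A ∖ C) ∩ B)' ∩ C) △ (A ∪ C) = {6,9,12,13}
6 ∈ (((A ∖ C) ∩ B)' ∩ C) △ (A ∪ C) but 6 ∉ (C ∖ ((A ∖ C) ∩ B)) △ (A ∩ C), so they differ.

No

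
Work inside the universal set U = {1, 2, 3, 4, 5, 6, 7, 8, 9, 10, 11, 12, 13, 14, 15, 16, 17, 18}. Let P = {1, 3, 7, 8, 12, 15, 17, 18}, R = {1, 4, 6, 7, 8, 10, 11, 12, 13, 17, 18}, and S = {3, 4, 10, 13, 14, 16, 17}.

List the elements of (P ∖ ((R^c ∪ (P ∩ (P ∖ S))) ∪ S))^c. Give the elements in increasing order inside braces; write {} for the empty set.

R^c = {2, 3, 5, 9, 14, 15, 16}
P ∖ S = {1, 7, 8, 12, 15, 18}
P ∩ (P ∖ S) = {1, 7, 8, 12, 15, 18}
R^c ∪ (P ∩ (P ∖ S)) = {1, 2, 3, 5, 7, 8, 9, 12, 14, 15, 16, 18}
(R^c ∪ (P ∩ (P ∖ S))) ∪ S = {1, 2, 3, 4, 5, 7, 8, 9, 10, 12, 13, 14, 15, 16, 17, 18}
P ∖ ((R^c ∪ (P ∩ (P ∖ S))) ∪ S) = {}
(P ∖ ((R^c ∪ (P ∩ (P ∖ S))) ∪ S))^c = {1, 2, 3, 4, 5, 6, 7, 8, 9, 10, 11, 12, 13, 14, 15, 16, 17, 18}

{1, 2, 3, 4, 5, 6, 7, 8, 9, 10, 11, 12, 13, 14, 15, 16, 17, 18}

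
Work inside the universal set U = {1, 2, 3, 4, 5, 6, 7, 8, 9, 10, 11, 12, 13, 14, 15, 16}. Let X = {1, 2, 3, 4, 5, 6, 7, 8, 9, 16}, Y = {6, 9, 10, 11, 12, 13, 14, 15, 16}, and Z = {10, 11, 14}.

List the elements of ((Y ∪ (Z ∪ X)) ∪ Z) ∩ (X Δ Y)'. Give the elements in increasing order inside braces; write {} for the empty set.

Z ∪ X = {1, 2, 3, 4, 5, 6, 7, 8, 9, 10, 11, 14, 16}
Y ∪ (Z ∪ X) = {1, 2, 3, 4, 5, 6, 7, 8, 9, 10, 11, 12, 13, 14, 15, 16}
(Y ∪ (Z ∪ X)) ∪ Z = {1, 2, 3, 4, 5, 6, 7, 8, 9, 10, 11, 12, 13, 14, 15, 16}
X Δ Y = {1, 2, 3, 4, 5, 7, 8, 10, 11, 12, 13, 14, 15}
(X Δ Y)' = {6, 9, 16}
((Y ∪ (Z ∪ X)) ∪ Z) ∩ (X Δ Y)' = {6, 9, 16}

{6, 9, 16}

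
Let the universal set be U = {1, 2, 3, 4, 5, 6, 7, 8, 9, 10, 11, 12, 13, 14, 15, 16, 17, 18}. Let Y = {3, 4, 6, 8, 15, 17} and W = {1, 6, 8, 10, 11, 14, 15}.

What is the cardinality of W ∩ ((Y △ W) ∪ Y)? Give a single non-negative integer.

7

Y △ W = {1, 3, 4, 10, 11, 14, 17}
(Y △ W) ∪ Y = {1, 3, 4, 6, 8, 10, 11, 14, 15, 17}
W ∩ ((Y △ W) ∪ Y) = {1, 6, 8, 10, 11, 14, 15}
|W ∩ ((Y △ W) ∪ Y)| = 7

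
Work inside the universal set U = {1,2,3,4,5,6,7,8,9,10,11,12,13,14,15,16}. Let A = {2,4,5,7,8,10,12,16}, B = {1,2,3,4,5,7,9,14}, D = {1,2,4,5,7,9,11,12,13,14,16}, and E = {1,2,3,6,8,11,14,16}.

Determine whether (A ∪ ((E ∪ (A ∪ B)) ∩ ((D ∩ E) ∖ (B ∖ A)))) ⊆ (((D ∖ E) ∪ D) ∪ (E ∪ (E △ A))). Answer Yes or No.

A ∪ B = {1,2,3,4,5,7,8,9,10,12,14,16}
E ∪ (A ∪ B) = {1,2,3,4,5,6,7,8,9,10,11,12,14,16}
D ∩ E = {1,2,11,14,16}
B ∖ A = {1,3,9,14}
(D ∩ E) ∖ (B ∖ A) = {2,11,16}
(E ∪ (A ∪ B)) ∩ ((D ∩ E) ∖ (B ∖ A)) = {2,11,16}
A ∪ ((E ∪ (A ∪ B)) ∩ ((D ∩ E) ∖ (B ∖ A))) = {2,4,5,7,8,10,11,12,16}
D ∖ E = {4,5,7,9,12,13}
(D ∖ E) ∪ D = {1,2,4,5,7,9,11,12,13,14,16}
E △ A = {1,3,4,5,6,7,10,11,12,14}
E ∪ (E △ A) = {1,2,3,4,5,6,7,8,10,11,12,14,16}
((D ∖ E) ∪ D) ∪ (E ∪ (E △ A)) = {1,2,3,4,5,6,7,8,9,10,11,12,13,14,16}
Every element of {2,4,5,7,8,10,11,12,16} is in {1,2,3,4,5,6,7,8,9,10,11,12,13,14,16}, so A ∪ ((E ∪ (A ∪ B)) ∩ ((D ∩ E) ∖ (B ∖ A))) ⊆ ((D ∖ E) ∪ D) ∪ (E ∪ (E △ A)).

Yes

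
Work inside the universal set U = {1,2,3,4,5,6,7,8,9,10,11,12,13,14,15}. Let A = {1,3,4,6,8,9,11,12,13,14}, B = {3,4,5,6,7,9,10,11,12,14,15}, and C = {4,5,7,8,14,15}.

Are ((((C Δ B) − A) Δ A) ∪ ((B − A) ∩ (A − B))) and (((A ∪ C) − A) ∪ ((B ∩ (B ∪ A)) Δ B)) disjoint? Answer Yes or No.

Yes

C Δ B = {3,6,8,9,10,11,12}
(C Δ B) − A = {10}
((C Δ B) − A) Δ A = {1,3,4,6,8,9,10,11,12,13,14}
B − A = {5,7,10,15}
A − B = {1,8,13}
(B − A) ∩ (A − B) = {}
(((C Δ B) − A) Δ A) ∪ ((B − A) ∩ (A − B)) = {1,3,4,6,8,9,10,11,12,13,14}
A ∪ C = {1,3,4,5,6,7,8,9,11,12,13,14,15}
(A ∪ C) − A = {5,7,15}
B ∪ A = {1,3,4,5,6,7,8,9,10,11,12,13,14,15}
B ∩ (B ∪ A) = {3,4,5,6,7,9,10,11,12,14,15}
(B ∩ (B ∪ A)) Δ B = {}
((A ∪ C) − A) ∪ ((B ∩ (B ∪ A)) Δ B) = {5,7,15}
{1,3,4,6,8,9,10,11,12,13,14} and {5,7,15} share no elements.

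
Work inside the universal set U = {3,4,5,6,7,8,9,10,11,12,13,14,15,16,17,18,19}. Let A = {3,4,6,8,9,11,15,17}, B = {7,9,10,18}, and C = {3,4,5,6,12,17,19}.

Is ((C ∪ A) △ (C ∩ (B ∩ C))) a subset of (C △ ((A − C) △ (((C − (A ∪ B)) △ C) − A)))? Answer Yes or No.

C ∪ A = {3,4,5,6,8,9,11,12,15,17,19}
B ∩ C = {}
C ∩ (B ∩ C) = {}
(C ∪ A) △ (C ∩ (B ∩ C)) = {3,4,5,6,8,9,11,12,15,17,19}
A − C = {8,9,11,15}
A ∪ B = {3,4,6,7,8,9,10,11,15,17,18}
C − (A ∪ B) = {5,12,19}
(C − (A ∪ B)) △ C = {3,4,6,17}
((C − (A ∪ B)) △ C) − A = {}
(A − C) △ (((C − (A ∪ B)) △ C) − A) = {8,9,11,15}
C △ ((A − C) △ (((C − (A ∪ B)) △ C) − A)) = {3,4,5,6,8,9,11,12,15,17,19}
Every element of {3,4,5,6,8,9,11,12,15,17,19} is in {3,4,5,6,8,9,11,12,15,17,19}, so (C ∪ A) △ (C ∩ (B ∩ C)) ⊆ C △ ((A − C) △ (((C − (A ∪ B)) △ C) − A)).

Yes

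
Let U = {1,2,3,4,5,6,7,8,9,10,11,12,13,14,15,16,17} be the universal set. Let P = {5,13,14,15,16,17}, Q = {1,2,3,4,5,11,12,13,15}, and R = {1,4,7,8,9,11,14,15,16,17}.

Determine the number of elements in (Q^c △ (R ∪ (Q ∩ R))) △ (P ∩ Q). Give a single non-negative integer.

Q^c = {6,7,8,9,10,14,16,17}
Q ∩ R = {1,4,11,15}
R ∪ (Q ∩ R) = {1,4,7,8,9,11,14,15,16,17}
Q^c △ (R ∪ (Q ∩ R)) = {1,4,6,10,11,15}
P ∩ Q = {5,13,15}
(Q^c △ (R ∪ (Q ∩ R))) △ (P ∩ Q) = {1,4,5,6,10,11,13}
|(Q^c △ (R ∪ (Q ∩ R))) △ (P ∩ Q)| = 7

7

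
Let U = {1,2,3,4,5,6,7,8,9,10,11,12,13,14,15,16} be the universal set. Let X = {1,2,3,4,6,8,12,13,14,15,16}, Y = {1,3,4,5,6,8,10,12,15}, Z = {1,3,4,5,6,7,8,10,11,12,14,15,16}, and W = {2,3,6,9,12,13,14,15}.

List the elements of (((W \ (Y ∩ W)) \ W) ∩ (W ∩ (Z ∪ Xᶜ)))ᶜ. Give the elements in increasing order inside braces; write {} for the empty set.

{1,2,3,4,5,6,7,8,9,10,11,12,13,14,15,16}

Y ∩ W = {3,6,12,15}
W \ (Y ∩ W) = {2,9,13,14}
(W \ (Y ∩ W)) \ W = {}
Xᶜ = {5,7,9,10,11}
Z ∪ Xᶜ = {1,3,4,5,6,7,8,9,10,11,12,14,15,16}
W ∩ (Z ∪ Xᶜ) = {3,6,9,12,14,15}
((W \ (Y ∩ W)) \ W) ∩ (W ∩ (Z ∪ Xᶜ)) = {}
(((W \ (Y ∩ W)) \ W) ∩ (W ∩ (Z ∪ Xᶜ)))ᶜ = {1,2,3,4,5,6,7,8,9,10,11,12,13,14,15,16}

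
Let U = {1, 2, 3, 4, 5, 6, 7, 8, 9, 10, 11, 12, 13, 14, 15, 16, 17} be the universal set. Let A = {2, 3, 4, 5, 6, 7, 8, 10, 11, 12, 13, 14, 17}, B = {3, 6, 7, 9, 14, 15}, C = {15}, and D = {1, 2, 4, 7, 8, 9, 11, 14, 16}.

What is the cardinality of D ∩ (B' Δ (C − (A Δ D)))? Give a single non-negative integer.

6

B' = {1, 2, 4, 5, 8, 10, 11, 12, 13, 16, 17}
A Δ D = {1, 3, 5, 6, 9, 10, 12, 13, 16, 17}
C − (A Δ D) = {15}
B' Δ (C − (A Δ D)) = {1, 2, 4, 5, 8, 10, 11, 12, 13, 15, 16, 17}
D ∩ (B' Δ (C − (A Δ D))) = {1, 2, 4, 8, 11, 16}
|D ∩ (B' Δ (C − (A Δ D)))| = 6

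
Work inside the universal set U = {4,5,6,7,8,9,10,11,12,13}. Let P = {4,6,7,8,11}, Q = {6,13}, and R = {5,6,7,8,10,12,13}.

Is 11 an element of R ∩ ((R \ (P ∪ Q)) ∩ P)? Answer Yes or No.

11 ∈ P and 11 ∉ Q, so 11 ∈ P ∪ Q
11 ∉ R and 11 ∈ (P ∪ Q), so 11 ∉ R \ (P ∪ Q)
11 ∉ (R \ (P ∪ Q)) and 11 ∈ P, so 11 ∉ (R \ (P ∪ Q)) ∩ P
11 ∉ R and 11 ∉ ((R \ (P ∪ Q)) ∩ P), so 11 ∉ R ∩ ((R \ (P ∪ Q)) ∩ P)

No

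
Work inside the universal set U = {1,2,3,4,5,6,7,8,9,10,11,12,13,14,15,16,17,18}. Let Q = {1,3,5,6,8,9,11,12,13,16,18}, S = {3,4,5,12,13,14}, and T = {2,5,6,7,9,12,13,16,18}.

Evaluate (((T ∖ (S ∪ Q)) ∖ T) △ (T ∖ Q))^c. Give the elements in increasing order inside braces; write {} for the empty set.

S ∪ Q = {1,3,4,5,6,8,9,11,12,13,14,16,18}
T ∖ (S ∪ Q) = {2,7}
(T ∖ (S ∪ Q)) ∖ T = {}
T ∖ Q = {2,7}
((T ∖ (S ∪ Q)) ∖ T) △ (T ∖ Q) = {2,7}
(((T ∖ (S ∪ Q)) ∖ T) △ (T ∖ Q))^c = {1,3,4,5,6,8,9,10,11,12,13,14,15,16,17,18}

{1,3,4,5,6,8,9,10,11,12,13,14,15,16,17,18}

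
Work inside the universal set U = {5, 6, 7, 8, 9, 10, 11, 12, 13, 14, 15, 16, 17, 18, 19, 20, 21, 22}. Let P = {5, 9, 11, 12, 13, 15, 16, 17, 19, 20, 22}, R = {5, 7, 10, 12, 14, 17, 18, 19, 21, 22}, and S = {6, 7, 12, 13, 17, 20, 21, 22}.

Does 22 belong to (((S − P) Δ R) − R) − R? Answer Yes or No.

22 ∈ S and 22 ∈ P, so 22 ∉ S − P
22 ∉ (S − P) and 22 ∈ R, so 22 ∈ (S − P) Δ R
22 ∈ ((S − P) Δ R) and 22 ∈ R, so 22 ∉ ((S − P) Δ R) − R
22 ∉ (((S − P) Δ R) − R) and 22 ∈ R, so 22 ∉ (((S − P) Δ R) − R) − R

No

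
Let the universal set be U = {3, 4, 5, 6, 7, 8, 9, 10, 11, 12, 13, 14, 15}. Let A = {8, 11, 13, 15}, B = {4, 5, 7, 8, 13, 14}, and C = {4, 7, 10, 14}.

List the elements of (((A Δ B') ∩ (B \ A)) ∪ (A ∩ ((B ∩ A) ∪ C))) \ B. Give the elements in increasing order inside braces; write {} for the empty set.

B' = {3, 6, 9, 10, 11, 12, 15}
A Δ B' = {3, 6, 8, 9, 10, 12, 13}
B \ A = {4, 5, 7, 14}
(A Δ B') ∩ (B \ A) = {}
B ∩ A = {8, 13}
(B ∩ A) ∪ C = {4, 7, 8, 10, 13, 14}
A ∩ ((B ∩ A) ∪ C) = {8, 13}
((A Δ B') ∩ (B \ A)) ∪ (A ∩ ((B ∩ A) ∪ C)) = {8, 13}
(((A Δ B') ∩ (B \ A)) ∪ (A ∩ ((B ∩ A) ∪ C))) \ B = {}

{}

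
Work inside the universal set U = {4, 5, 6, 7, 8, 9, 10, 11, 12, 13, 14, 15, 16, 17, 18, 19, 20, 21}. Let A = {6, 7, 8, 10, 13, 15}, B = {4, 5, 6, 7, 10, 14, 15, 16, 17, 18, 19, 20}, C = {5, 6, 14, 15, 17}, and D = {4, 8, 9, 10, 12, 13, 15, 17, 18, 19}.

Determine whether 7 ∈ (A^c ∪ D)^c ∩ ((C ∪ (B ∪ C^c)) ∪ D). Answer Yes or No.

7 ∈ A, so 7 ∉ A^c
7 ∉ A^c and 7 ∉ D, so 7 ∉ A^c ∪ D
7 ∈ (A^c ∪ D)^c since 7 ∉ (A^c ∪ D)
7 ∉ C, so 7 ∈ C^c
7 ∈ B and 7 ∈ C^c, so 7 ∈ B ∪ C^c
7 ∉ C and 7 ∈ (B ∪ C^c), so 7 ∈ C ∪ (B ∪ C^c)
7 ∈ (C ∪ (B ∪ C^c)) and 7 ∉ D, so 7 ∈ (C ∪ (B ∪ C^c)) ∪ D
7 ∈ (A^c ∪ D)^c and 7 ∈ ((C ∪ (B ∪ C^c)) ∪ D), so 7 ∈ (A^c ∪ D)^c ∩ ((C ∪ (B ∪ C^c)) ∪ D)

Yes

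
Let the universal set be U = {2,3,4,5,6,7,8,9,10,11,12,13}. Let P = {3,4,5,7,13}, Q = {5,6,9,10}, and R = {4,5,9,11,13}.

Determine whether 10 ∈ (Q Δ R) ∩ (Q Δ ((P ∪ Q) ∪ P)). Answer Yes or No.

No

10 ∈ Q and 10 ∉ R, so 10 ∈ Q Δ R
10 ∉ P and 10 ∈ Q, so 10 ∈ P ∪ Q
10 ∈ (P ∪ Q) and 10 ∉ P, so 10 ∈ (P ∪ Q) ∪ P
10 ∈ Q and 10 ∈ ((P ∪ Q) ∪ P), so 10 ∉ Q Δ ((P ∪ Q) ∪ P)
10 ∈ (Q Δ R) and 10 ∉ (Q Δ ((P ∪ Q) ∪ P)), so 10 ∉ (Q Δ R) ∩ (Q Δ ((P ∪ Q) ∪ P))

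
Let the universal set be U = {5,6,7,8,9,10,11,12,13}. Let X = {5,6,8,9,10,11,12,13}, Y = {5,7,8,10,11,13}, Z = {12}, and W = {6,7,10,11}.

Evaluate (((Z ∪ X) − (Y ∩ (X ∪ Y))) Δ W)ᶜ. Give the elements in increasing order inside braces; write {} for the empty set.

Z ∪ X = {5,6,8,9,10,11,12,13}
X ∪ Y = {5,6,7,8,9,10,11,12,13}
Y ∩ (X ∪ Y) = {5,7,8,10,11,13}
(Z ∪ X) − (Y ∩ (X ∪ Y)) = {6,9,12}
((Z ∪ X) − (Y ∩ (X ∪ Y))) Δ W = {7,9,10,11,12}
(((Z ∪ X) − (Y ∩ (X ∪ Y))) Δ W)ᶜ = {5,6,8,13}

{5,6,8,13}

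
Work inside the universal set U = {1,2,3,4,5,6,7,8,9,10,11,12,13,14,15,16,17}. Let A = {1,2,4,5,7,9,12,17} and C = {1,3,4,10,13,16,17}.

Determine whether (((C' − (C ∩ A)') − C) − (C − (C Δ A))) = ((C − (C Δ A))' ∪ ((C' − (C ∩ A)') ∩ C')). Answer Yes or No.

No

C' = {2,5,6,7,8,9,11,12,14,15}
C ∩ A = {1,4,17}
(C ∩ A)' = {2,3,5,6,7,8,9,10,11,12,13,14,15,16}
C' − (C ∩ A)' = {}
(C' − (C ∩ A)') − C = {}
C Δ A = {2,3,5,7,9,10,12,13,16}
C − (C Δ A) = {1,4,17}
((C' − (C ∩ A)') − C) − (C − (C Δ A)) = {}
(C − (C Δ A))' = {2,3,5,6,7,8,9,10,11,12,13,14,15,16}
(C' − (C ∩ A)') ∩ C' = {}
(C − (C Δ A))' ∪ ((C' − (C ∩ A)') ∩ C') = {2,3,5,6,7,8,9,10,11,12,13,14,15,16}
2 ∈ (C − (C Δ A))' ∪ ((C' − (C ∩ A)') ∩ C') but 2 ∉ ((C' − (C ∩ A)') − C) − (C − (C Δ A)), so they differ.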